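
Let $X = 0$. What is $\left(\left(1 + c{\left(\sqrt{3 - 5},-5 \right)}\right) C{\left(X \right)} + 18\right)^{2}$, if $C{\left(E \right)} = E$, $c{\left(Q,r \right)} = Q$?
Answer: $324$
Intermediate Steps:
$\left(\left(1 + c{\left(\sqrt{3 - 5},-5 \right)}\right) C{\left(X \right)} + 18\right)^{2} = \left(\left(1 + \sqrt{3 - 5}\right) 0 + 18\right)^{2} = \left(\left(1 + \sqrt{-2}\right) 0 + 18\right)^{2} = \left(\left(1 + i \sqrt{2}\right) 0 + 18\right)^{2} = \left(0 + 18\right)^{2} = 18^{2} = 324$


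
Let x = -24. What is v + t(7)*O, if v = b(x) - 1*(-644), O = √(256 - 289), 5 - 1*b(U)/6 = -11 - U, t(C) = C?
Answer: 596 + 7*I*√33 ≈ 596.0 + 40.212*I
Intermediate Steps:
b(U) = 96 + 6*U (b(U) = 30 - 6*(-11 - U) = 30 + (66 + 6*U) = 96 + 6*U)
O = I*√33 (O = √(-33) = I*√33 ≈ 5.7446*I)
v = 596 (v = (96 + 6*(-24)) - 1*(-644) = (96 - 144) + 644 = -48 + 644 = 596)
v + t(7)*O = 596 + 7*(I*√33) = 596 + 7*I*√33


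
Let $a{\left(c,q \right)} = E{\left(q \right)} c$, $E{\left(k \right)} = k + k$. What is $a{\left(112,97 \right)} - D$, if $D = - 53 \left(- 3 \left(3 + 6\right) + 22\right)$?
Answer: $21463$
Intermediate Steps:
$E{\left(k \right)} = 2 k$
$a{\left(c,q \right)} = 2 c q$ ($a{\left(c,q \right)} = 2 q c = 2 c q$)
$D = 265$ ($D = - 53 \left(\left(-3\right) 9 + 22\right) = - 53 \left(-27 + 22\right) = \left(-53\right) \left(-5\right) = 265$)
$a{\left(112,97 \right)} - D = 2 \cdot 112 \cdot 97 - 265 = 21728 - 265 = 21463$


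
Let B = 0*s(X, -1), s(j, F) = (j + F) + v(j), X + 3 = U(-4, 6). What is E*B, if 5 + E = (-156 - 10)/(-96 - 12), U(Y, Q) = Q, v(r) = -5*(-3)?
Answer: 0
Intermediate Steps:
v(r) = 15
X = 3 (X = -3 + 6 = 3)
s(j, F) = 15 + F + j (s(j, F) = (j + F) + 15 = (F + j) + 15 = 15 + F + j)
E = -187/54 (E = -5 + (-156 - 10)/(-96 - 12) = -5 - 166/(-108) = -5 - 166*(-1/108) = -5 + 83/54 = -187/54 ≈ -3.4630)
B = 0 (B = 0*(15 - 1 + 3) = 0*17 = 0)
E*B = -187/54*0 = 0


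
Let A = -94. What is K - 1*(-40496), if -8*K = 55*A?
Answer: 164569/4 ≈ 41142.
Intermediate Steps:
K = 2585/4 (K = -55*(-94)/8 = -⅛*(-5170) = 2585/4 ≈ 646.25)
K - 1*(-40496) = 2585/4 - 1*(-40496) = 2585/4 + 40496 = 164569/4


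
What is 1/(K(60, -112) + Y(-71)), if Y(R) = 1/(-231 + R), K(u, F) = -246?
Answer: -302/74293 ≈ -0.0040650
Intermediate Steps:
1/(K(60, -112) + Y(-71)) = 1/(-246 + 1/(-231 - 71)) = 1/(-246 + 1/(-302)) = 1/(-246 - 1/302) = 1/(-74293/302) = -302/74293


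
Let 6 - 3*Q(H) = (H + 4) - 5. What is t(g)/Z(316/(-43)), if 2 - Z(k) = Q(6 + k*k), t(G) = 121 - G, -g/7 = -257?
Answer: -3102622/36367 ≈ -85.314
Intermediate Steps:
g = 1799 (g = -7*(-257) = 1799)
Q(H) = 7/3 - H/3 (Q(H) = 2 - ((H + 4) - 5)/3 = 2 - ((4 + H) - 5)/3 = 2 - (-1 + H)/3 = 2 + (⅓ - H/3) = 7/3 - H/3)
Z(k) = 5/3 + k²/3 (Z(k) = 2 - (7/3 - (6 + k*k)/3) = 2 - (7/3 - (6 + k²)/3) = 2 - (7/3 + (-2 - k²/3)) = 2 - (⅓ - k²/3) = 2 + (-⅓ + k²/3) = 5/3 + k²/3)
t(g)/Z(316/(-43)) = (121 - 1*1799)/(5/3 + (316/(-43))²/3) = (121 - 1799)/(5/3 + (316*(-1/43))²/3) = -1678/(5/3 + (-316/43)²/3) = -1678/(5/3 + (⅓)*(99856/1849)) = -1678/(5/3 + 99856/5547) = -1678/36367/1849 = -1678*1849/36367 = -3102622/36367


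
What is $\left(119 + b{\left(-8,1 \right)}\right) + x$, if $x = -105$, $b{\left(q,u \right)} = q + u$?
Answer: $7$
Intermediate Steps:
$\left(119 + b{\left(-8,1 \right)}\right) + x = \left(119 + \left(-8 + 1\right)\right) - 105 = \left(119 - 7\right) - 105 = 112 - 105 = 7$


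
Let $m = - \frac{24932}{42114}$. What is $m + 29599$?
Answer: $\frac{623253677}{21057} \approx 29598.0$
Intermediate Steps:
$m = - \frac{12466}{21057}$ ($m = \left(-24932\right) \frac{1}{42114} = - \frac{12466}{21057} \approx -0.59201$)
$m + 29599 = - \frac{12466}{21057} + 29599 = \frac{623253677}{21057}$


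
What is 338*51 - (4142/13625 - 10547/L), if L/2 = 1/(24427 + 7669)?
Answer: 21159436712/125 ≈ 1.6928e+8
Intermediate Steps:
L = 1/16048 (L = 2/(24427 + 7669) = 2/32096 = 2*(1/32096) = 1/16048 ≈ 6.2313e-5)
338*51 - (4142/13625 - 10547/L) = 338*51 - (4142/13625 - 10547/1/16048) = 17238 - (4142*(1/13625) - 10547*16048) = 17238 - (38/125 - 169258256) = 17238 - 1*(-21157281962/125) = 17238 + 21157281962/125 = 21159436712/125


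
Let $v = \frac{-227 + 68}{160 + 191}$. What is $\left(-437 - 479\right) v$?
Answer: $\frac{48548}{117} \approx 414.94$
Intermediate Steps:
$v = - \frac{53}{117}$ ($v = - \frac{159}{351} = \left(-159\right) \frac{1}{351} = - \frac{53}{117} \approx -0.45299$)
$\left(-437 - 479\right) v = \left(-437 - 479\right) \left(- \frac{53}{117}\right) = \left(-916\right) \left(- \frac{53}{117}\right) = \frac{48548}{117}$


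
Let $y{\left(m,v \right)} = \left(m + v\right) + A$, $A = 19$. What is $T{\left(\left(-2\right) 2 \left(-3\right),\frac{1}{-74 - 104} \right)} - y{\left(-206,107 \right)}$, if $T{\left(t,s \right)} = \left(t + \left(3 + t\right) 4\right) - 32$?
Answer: $120$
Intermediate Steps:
$y{\left(m,v \right)} = 19 + m + v$ ($y{\left(m,v \right)} = \left(m + v\right) + 19 = 19 + m + v$)
$T{\left(t,s \right)} = -20 + 5 t$ ($T{\left(t,s \right)} = \left(t + \left(12 + 4 t\right)\right) - 32 = \left(12 + 5 t\right) - 32 = -20 + 5 t$)
$T{\left(\left(-2\right) 2 \left(-3\right),\frac{1}{-74 - 104} \right)} - y{\left(-206,107 \right)} = \left(-20 + 5 \left(-2\right) 2 \left(-3\right)\right) - \left(19 - 206 + 107\right) = \left(-20 + 5 \left(\left(-4\right) \left(-3\right)\right)\right) - -80 = \left(-20 + 5 \cdot 12\right) + 80 = \left(-20 + 60\right) + 80 = 40 + 80 = 120$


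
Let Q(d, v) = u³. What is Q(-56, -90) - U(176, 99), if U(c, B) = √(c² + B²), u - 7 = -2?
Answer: 125 - 11*√337 ≈ -76.933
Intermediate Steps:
u = 5 (u = 7 - 2 = 5)
U(c, B) = √(B² + c²)
Q(d, v) = 125 (Q(d, v) = 5³ = 125)
Q(-56, -90) - U(176, 99) = 125 - √(99² + 176²) = 125 - √(9801 + 30976) = 125 - √40777 = 125 - 11*√337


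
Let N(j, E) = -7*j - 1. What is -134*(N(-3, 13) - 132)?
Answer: 15008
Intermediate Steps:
N(j, E) = -1 - 7*j
-134*(N(-3, 13) - 132) = -134*((-1 - 7*(-3)) - 132) = -134*((-1 + 21) - 132) = -134*(20 - 132) = -134*(-112) = 15008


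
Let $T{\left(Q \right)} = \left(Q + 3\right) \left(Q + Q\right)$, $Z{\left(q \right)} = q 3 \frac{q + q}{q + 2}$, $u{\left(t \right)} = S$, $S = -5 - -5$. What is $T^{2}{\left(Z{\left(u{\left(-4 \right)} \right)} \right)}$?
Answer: $0$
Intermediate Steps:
$S = 0$ ($S = -5 + 5 = 0$)
$u{\left(t \right)} = 0$
$Z{\left(q \right)} = \frac{6 q^{2}}{2 + q}$ ($Z{\left(q \right)} = 3 q \frac{2 q}{2 + q} = \frac{6 q^{2}}{2 + q}$)
$T{\left(Q \right)} = 2 Q \left(3 + Q\right)$ ($T{\left(Q \right)} = \left(3 + Q\right) 2 Q = 2 Q \left(3 + Q\right)$)
$T^{2}{\left(Z{\left(u{\left(-4 \right)} \right)} \right)} = \left(2 \frac{6 \cdot 0^{2}}{2 + 0} \left(3 + \frac{6 \cdot 0^{2}}{2 + 0}\right)\right)^{2} = \left(2 \cdot 6 \cdot 0 \cdot \frac{1}{2} \left(3 + 6 \cdot 0 \cdot \frac{1}{2}\right)\right)^{2} = \left(2 \cdot 0 \left(3 + 0\right)\right)^{2} = \left(2 \cdot 0 \cdot 3\right)^{2} = 0^{2} = 0$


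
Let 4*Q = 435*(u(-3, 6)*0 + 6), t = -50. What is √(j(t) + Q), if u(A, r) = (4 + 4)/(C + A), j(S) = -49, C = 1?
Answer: √2414/2 ≈ 24.566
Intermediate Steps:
u(A, r) = 8/(1 + A) (u(A, r) = (4 + 4)/(1 + A) = 8/(1 + A))
Q = 1305/2 (Q = (435*((8/(1 - 3))*0 + 6))/4 = (435*((8/(-2))*0 + 6))/4 = (435*((8*(-½))*0 + 6))/4 = (435*(-4*0 + 6))/4 = (435*(0 + 6))/4 = (435*6)/4 = (¼)*2610 = 1305/2 ≈ 652.50)
√(j(t) + Q) = √(-49 + 1305/2) = √(1207/2) = √2414/2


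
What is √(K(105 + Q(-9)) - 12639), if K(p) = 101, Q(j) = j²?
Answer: I*√12538 ≈ 111.97*I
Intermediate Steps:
√(K(105 + Q(-9)) - 12639) = √(101 - 12639) = √(-12538) = I*√12538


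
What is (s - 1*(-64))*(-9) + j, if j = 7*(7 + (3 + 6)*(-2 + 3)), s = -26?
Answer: -230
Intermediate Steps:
j = 112 (j = 7*(7 + 9*1) = 7*(7 + 9) = 7*16 = 112)
(s - 1*(-64))*(-9) + j = (-26 - 1*(-64))*(-9) + 112 = (-26 + 64)*(-9) + 112 = 38*(-9) + 112 = -342 + 112 = -230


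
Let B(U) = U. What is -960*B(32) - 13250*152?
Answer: -2044720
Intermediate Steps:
-960*B(32) - 13250*152 = -960*32 - 13250*152 = -30720 - 1*2014000 = -30720 - 2014000 = -2044720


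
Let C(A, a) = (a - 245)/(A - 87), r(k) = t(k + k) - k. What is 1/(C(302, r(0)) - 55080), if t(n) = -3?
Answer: -215/11842448 ≈ -1.8155e-5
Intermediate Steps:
r(k) = -3 - k
C(A, a) = (-245 + a)/(-87 + A)
1/(C(302, r(0)) - 55080) = 1/((-245 + (-3 - 1*0))/(-87 + 302) - 55080) = 1/((-245 + (-3 + 0))/215 - 55080) = 1/((-245 - 3)/215 - 55080) = 1/((1/215)*(-248) - 55080) = 1/(-248/215 - 55080) = 1/(-11842448/215) = -215/11842448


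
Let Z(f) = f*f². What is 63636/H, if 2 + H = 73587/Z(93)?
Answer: -17062020684/511709 ≈ -33343.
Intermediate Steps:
Z(f) = f³
H = -511709/268119 (H = -2 + 73587/(93³) = -2 + 73587/804357 = -2 + 73587*(1/804357) = -2 + 24529/268119 = -511709/268119 ≈ -1.9085)
63636/H = 63636/(-511709/268119) = 63636*(-268119/511709) = -17062020684/511709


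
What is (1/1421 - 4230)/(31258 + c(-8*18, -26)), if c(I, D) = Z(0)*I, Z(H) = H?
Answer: -6010829/44417618 ≈ -0.13533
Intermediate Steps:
c(I, D) = 0 (c(I, D) = 0*I = 0)
(1/1421 - 4230)/(31258 + c(-8*18, -26)) = (1/1421 - 4230)/(31258 + 0) = (1/1421 - 4230)/31258 = -6010829/1421*1/31258 = -6010829/44417618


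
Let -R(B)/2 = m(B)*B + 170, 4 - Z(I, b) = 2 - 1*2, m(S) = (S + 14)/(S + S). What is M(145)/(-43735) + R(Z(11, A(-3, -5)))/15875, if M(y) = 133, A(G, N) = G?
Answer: -3553701/138858625 ≈ -0.025592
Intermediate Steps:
m(S) = (14 + S)/(2*S) (m(S) = (14 + S)/((2*S)) = (14 + S)*(1/(2*S)) = (14 + S)/(2*S))
Z(I, b) = 4 (Z(I, b) = 4 - (2 - 1*2) = 4 - (2 - 2) = 4 - 1*0 = 4 + 0 = 4)
R(B) = -354 - B (R(B) = -2*(((14 + B)/(2*B))*B + 170) = -2*((7 + B/2) + 170) = -2*(177 + B/2) = -354 - B)
M(145)/(-43735) + R(Z(11, A(-3, -5)))/15875 = 133/(-43735) + (-354 - 1*4)/15875 = 133*(-1/43735) + (-354 - 4)*(1/15875) = -133/43735 - 358*1/15875 = -133/43735 - 358/15875 = -3553701/138858625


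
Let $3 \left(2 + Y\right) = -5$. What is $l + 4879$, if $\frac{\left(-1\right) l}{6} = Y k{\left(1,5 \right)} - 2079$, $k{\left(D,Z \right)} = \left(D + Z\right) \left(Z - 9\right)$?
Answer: $16825$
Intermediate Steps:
$Y = - \frac{11}{3}$ ($Y = -2 + \frac{1}{3} \left(-5\right) = -2 - \frac{5}{3} = - \frac{11}{3} \approx -3.6667$)
$k{\left(D,Z \right)} = \left(-9 + Z\right) \left(D + Z\right)$ ($k{\left(D,Z \right)} = \left(D + Z\right) \left(-9 + Z\right) = \left(-9 + Z\right) \left(D + Z\right)$)
$l = 11946$ ($l = - 6 \left(- \frac{11 \left(5^{2} - 9 - 45 + 1 \cdot 5\right)}{3} - 2079\right) = - 6 \left(- \frac{11 \left(25 - 9 - 45 + 5\right)}{3} - 2079\right) = - 6 \left(\left(- \frac{11}{3}\right) \left(-24\right) - 2079\right) = - 6 \left(88 - 2079\right) = \left(-6\right) \left(-1991\right) = 11946$)
$l + 4879 = 11946 + 4879 = 16825$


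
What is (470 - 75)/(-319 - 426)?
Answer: -79/149 ≈ -0.53020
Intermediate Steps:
(470 - 75)/(-319 - 426) = 395/(-745) = 395*(-1/745) = -79/149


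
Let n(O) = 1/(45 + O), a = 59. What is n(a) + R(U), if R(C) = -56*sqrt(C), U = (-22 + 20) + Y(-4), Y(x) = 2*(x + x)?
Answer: 1/104 - 168*I*sqrt(2) ≈ 0.0096154 - 237.59*I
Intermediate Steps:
Y(x) = 4*x (Y(x) = 2*(2*x) = 4*x)
U = -18 (U = (-22 + 20) + 4*(-4) = -2 - 16 = -18)
n(a) + R(U) = 1/(45 + 59) - 168*I*sqrt(2) = 1/104 - 168*I*sqrt(2)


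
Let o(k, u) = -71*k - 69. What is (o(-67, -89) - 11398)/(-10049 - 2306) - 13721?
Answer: -33903249/2471 ≈ -13720.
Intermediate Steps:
o(k, u) = -69 - 71*k
(o(-67, -89) - 11398)/(-10049 - 2306) - 13721 = ((-69 - 71*(-67)) - 11398)/(-10049 - 2306) - 13721 = ((-69 + 4757) - 11398)/(-12355) - 13721 = (4688 - 11398)*(-1/12355) - 13721 = -6710*(-1/12355) - 13721 = 1342/2471 - 13721 = -33903249/2471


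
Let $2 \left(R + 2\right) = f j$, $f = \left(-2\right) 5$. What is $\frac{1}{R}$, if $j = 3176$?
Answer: $- \frac{1}{15882} \approx -6.2964 \cdot 10^{-5}$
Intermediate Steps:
$f = -10$
$R = -15882$ ($R = -2 + \frac{\left(-10\right) 3176}{2} = -2 + \frac{1}{2} \left(-31760\right) = -2 - 15880 = -15882$)
$\frac{1}{R} = \frac{1}{-15882} = - \frac{1}{15882}$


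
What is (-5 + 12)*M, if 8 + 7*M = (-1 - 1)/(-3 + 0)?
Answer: -22/3 ≈ -7.3333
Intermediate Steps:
M = -22/21 (M = -8/7 + ((-1 - 1)/(-3 + 0))/7 = -8/7 + (-2/(-3))/7 = -8/7 + (-2*(-1/3))/7 = -8/7 + (1/7)*(2/3) = -8/7 + 2/21 = -22/21 ≈ -1.0476)
(-5 + 12)*M = (-5 + 12)*(-22/21) = 7*(-22/21) = -22/3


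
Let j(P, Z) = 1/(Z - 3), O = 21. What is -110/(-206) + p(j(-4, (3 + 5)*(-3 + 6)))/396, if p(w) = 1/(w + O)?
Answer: 3209641/6009432 ≈ 0.53410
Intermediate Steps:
j(P, Z) = 1/(-3 + Z)
p(w) = 1/(21 + w) (p(w) = 1/(w + 21) = 1/(21 + w))
-110/(-206) + p(j(-4, (3 + 5)*(-3 + 6)))/396 = -110/(-206) + 1/((21 + 1/(-3 + (3 + 5)*(-3 + 6)))*396) = -110*(-1/206) + (1/396)/(21 + 1/(-3 + 8*3)) = 55/103 + (1/396)/(21 + 1/(-3 + 24)) = 55/103 + (1/396)/(21 + 1/21) = 55/103 + (1/396)/(442/21) = 55/103 + (21/442)*(1/396) = 55/103 + 7/58344 = 3209641/6009432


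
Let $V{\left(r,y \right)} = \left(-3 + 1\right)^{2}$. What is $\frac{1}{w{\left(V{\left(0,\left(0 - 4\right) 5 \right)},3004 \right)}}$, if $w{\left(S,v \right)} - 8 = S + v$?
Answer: $\frac{1}{3016} \approx 0.00033156$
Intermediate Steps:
$V{\left(r,y \right)} = 4$ ($V{\left(r,y \right)} = \left(-2\right)^{2} = 4$)
$w{\left(S,v \right)} = 8 + S + v$ ($w{\left(S,v \right)} = 8 + \left(S + v\right) = 8 + S + v$)
$\frac{1}{w{\left(V{\left(0,\left(0 - 4\right) 5 \right)},3004 \right)}} = \frac{1}{8 + 4 + 3004} = \frac{1}{3016}$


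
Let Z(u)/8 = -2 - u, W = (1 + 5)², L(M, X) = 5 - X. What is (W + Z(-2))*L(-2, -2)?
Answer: 252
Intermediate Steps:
W = 36 (W = 6² = 36)
Z(u) = -16 - 8*u (Z(u) = 8*(-2 - u) = -16 - 8*u)
(W + Z(-2))*L(-2, -2) = (36 + (-16 - 8*(-2)))*(5 - 1*(-2)) = (36 + (-16 + 16))*(5 + 2) = (36 + 0)*7 = 36*7 = 252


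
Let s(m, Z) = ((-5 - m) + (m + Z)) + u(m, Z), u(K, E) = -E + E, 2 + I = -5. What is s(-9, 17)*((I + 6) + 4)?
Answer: 36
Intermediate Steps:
I = -7 (I = -2 - 5 = -7)
u(K, E) = 0
s(m, Z) = -5 + Z (s(m, Z) = ((-5 - m) + (m + Z)) + 0 = ((-5 - m) + (Z + m)) + 0 = (-5 + Z) + 0 = -5 + Z)
s(-9, 17)*((I + 6) + 4) = (-5 + 17)*((-7 + 6) + 4) = 12*(-1 + 4) = 12*3 = 36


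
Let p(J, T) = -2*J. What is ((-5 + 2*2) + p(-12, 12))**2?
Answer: 529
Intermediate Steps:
((-5 + 2*2) + p(-12, 12))**2 = ((-5 + 2*2) - 2*(-12))**2 = ((-5 + 4) + 24)**2 = (-1 + 24)**2 = 23**2 = 529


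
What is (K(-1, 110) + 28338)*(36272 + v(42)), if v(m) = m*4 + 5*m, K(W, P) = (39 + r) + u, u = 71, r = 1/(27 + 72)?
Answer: 103219337450/99 ≈ 1.0426e+9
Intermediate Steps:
r = 1/99 ≈ 0.010101
K(W, P) = 10891/99 (K(W, P) = (39 + 1/99) + 71 = 3862/99 + 71 = 10891/99)
v(m) = 9*m (v(m) = 4*m + 5*m = 9*m)
(K(-1, 110) + 28338)*(36272 + v(42)) = (10891/99 + 28338)*(36272 + 9*42) = 2816353*(36272 + 378)/99 = (2816353/99)*36650 = 103219337450/99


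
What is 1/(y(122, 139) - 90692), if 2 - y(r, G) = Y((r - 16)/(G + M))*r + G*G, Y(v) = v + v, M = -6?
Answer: -133/14657327 ≈ -9.0740e-6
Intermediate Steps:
Y(v) = 2*v
y(r, G) = 2 - G² - 2*r*(-16 + r)/(-6 + G) (y(r, G) = 2 - ((2*((r - 16)/(G - 6)))*r + G*G) = 2 - ((2*((-16 + r)/(-6 + G)))*r + G²) = 2 - ((2*(-16 + r)/(-6 + G))*r + G²) = 2 - (2*r*(-16 + r)/(-6 + G) + G²) = 2 - (G² + 2*r*(-16 + r)/(-6 + G)) = 2 + (-G² - 2*r*(-16 + r)/(-6 + G)) = 2 - G² - 2*r*(-16 + r)/(-6 + G))
1/(y(122, 139) - 90692) = 1/(((-6 + 139)*(2 - 1*139²) - 2*122*(-16 + 122))/(-6 + 139) - 90692) = 1/((133*(2 - 1*19321) - 2*122*106)/133 - 90692) = 1/((133*(2 - 19321) - 25864)/133 - 90692) = 1/((133*(-19319) - 25864)/133 - 90692) = 1/((-2569427 - 25864)/133 - 90692) = 1/((1/133)*(-2595291) - 90692) = 1/(-2595291/133 - 90692) = 1/(-14657327/133) = -133/14657327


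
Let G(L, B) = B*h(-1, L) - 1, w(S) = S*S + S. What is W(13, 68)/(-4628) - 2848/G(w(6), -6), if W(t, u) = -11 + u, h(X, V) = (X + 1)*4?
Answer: 13180487/4628 ≈ 2848.0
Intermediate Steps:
w(S) = S + S**2 (w(S) = S**2 + S = S + S**2)
h(X, V) = 4 + 4*X (h(X, V) = (1 + X)*4 = 4 + 4*X)
G(L, B) = -1 (G(L, B) = B*(4 + 4*(-1)) - 1 = B*(4 - 4) - 1 = B*0 - 1 = 0 - 1 = -1)
W(13, 68)/(-4628) - 2848/G(w(6), -6) = (-11 + 68)/(-4628) - 2848/(-1) = 57*(-1/4628) - 2848*(-1) = -57/4628 + 2848 = 13180487/4628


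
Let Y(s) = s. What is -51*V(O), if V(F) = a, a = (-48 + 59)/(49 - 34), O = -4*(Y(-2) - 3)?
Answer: -187/5 ≈ -37.400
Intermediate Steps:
O = 20 (O = -4*(-2 - 3) = -4*(-5) = 20)
a = 11/15 ≈ 0.73333
V(F) = 11/15
-51*V(O) = -51*11/15 = -187/5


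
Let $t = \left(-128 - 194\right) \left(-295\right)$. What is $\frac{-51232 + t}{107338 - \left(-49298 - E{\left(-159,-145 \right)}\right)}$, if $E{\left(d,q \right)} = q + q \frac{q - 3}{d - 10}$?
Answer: $\frac{7395102}{26425519} \approx 0.27985$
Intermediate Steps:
$E{\left(d,q \right)} = q + \frac{q \left(-3 + q\right)}{-10 + d}$ ($E{\left(d,q \right)} = q + q \frac{-3 + q}{-10 + d} = q + \frac{q \left(-3 + q\right)}{-10 + d}$)
$t = 94990$ ($t = \left(-322\right) \left(-295\right) = 94990$)
$\frac{-51232 + t}{107338 - \left(-49298 - E{\left(-159,-145 \right)}\right)} = \frac{-51232 + 94990}{107338 - \left(-49298 + \frac{145 \left(-13 - 159 - 145\right)}{-10 - 159}\right)} = \frac{43758}{107338 - \left(-49298 + 145 \frac{1}{-169} \left(-317\right)\right)} = \frac{43758}{107338 - \left(-49298 + \frac{45965}{169}\right)} = \frac{43758}{107338 + \left(\left(141746 - \frac{45965}{169}\right) - 92448\right)} = \frac{43758}{107338 + \left(\frac{23909109}{169} - 92448\right)} = \frac{43758}{107338 + \frac{8285397}{169}} = \frac{43758}{\frac{26425519}{169}} = 43758 \cdot \frac{169}{26425519} = \frac{7395102}{26425519}$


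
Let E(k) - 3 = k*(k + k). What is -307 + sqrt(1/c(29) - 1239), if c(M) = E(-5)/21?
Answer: -307 + 3*I*sqrt(386582)/53 ≈ -307.0 + 35.194*I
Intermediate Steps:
E(k) = 3 + 2*k**2 (E(k) = 3 + k*(k + k) = 3 + k*(2*k) = 3 + 2*k**2)
c(M) = 53/21 (c(M) = (3 + 2*(-5)**2)/21 = (3 + 2*25)*(1/21) = (3 + 50)*(1/21) = 53*(1/21) = 53/21)
-307 + sqrt(1/c(29) - 1239) = -307 + sqrt(1/(53/21) - 1239) = -307 + sqrt(21/53 - 1239) = -307 + sqrt(-65646/53) = -307 + 3*I*sqrt(386582)/53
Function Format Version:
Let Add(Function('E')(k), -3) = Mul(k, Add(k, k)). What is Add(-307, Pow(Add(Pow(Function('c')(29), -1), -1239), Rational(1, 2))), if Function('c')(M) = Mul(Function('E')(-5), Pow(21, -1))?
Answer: Add(-307, Mul(Rational(3, 53), I, Pow(386582, Rational(1, 2)))) ≈ Add(-307.00, Mul(35.194, I))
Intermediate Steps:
Function('E')(k) = Add(3, Mul(2, Pow(k, 2))) (Function('E')(k) = Add(3, Mul(k, Add(k, k))) = Add(3, Mul(k, Mul(2, k))) = Add(3, Mul(2, Pow(k, 2))))
Function('c')(M) = Rational(53, 21) (Function('c')(M) = Mul(Add(3, Mul(2, Pow(-5, 2))), Pow(21, -1)) = Mul(Add(3, Mul(2, 25)), Rational(1, 21)) = Mul(Add(3, 50), Rational(1, 21)) = Mul(53, Rational(1, 21)) = Rational(53, 21))
Add(-307, Pow(Add(Pow(Function('c')(29), -1), -1239), Rational(1, 2))) = Add(-307, Pow(Add(Pow(Rational(53, 21), -1), -1239), Rational(1, 2))) = Add(-307, Pow(Add(Rational(21, 53), -1239), Rational(1, 2))) = Add(-307, Pow(Rational(-65646, 53), Rational(1, 2))) = Add(-307, Mul(Rational(3, 53), I, Pow(386582, Rational(1, 2))))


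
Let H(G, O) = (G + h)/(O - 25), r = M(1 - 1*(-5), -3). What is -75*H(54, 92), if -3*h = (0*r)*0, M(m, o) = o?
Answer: -4050/67 ≈ -60.448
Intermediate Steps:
r = -3
h = 0 (h = -0*(-3)*0/3 = -0*0 = -1/3*0 = 0)
H(G, O) = G/(-25 + O) (H(G, O) = (G + 0)/(O - 25) = G/(-25 + O))
-75*H(54, 92) = -4050/(-25 + 92) = -4050/67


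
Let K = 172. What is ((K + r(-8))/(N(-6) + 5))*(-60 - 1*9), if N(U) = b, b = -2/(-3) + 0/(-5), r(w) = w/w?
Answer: -35811/17 ≈ -2106.5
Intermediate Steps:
r(w) = 1
b = ⅔ (b = -2*(-⅓) + 0*(-⅕) = ⅔ + 0 = ⅔ ≈ 0.66667)
N(U) = ⅔
((K + r(-8))/(N(-6) + 5))*(-60 - 1*9) = ((172 + 1)/(⅔ + 5))*(-60 - 1*9) = (173/(17/3))*(-60 - 9) = (173*(3/17))*(-69) = (519/17)*(-69) = -35811/17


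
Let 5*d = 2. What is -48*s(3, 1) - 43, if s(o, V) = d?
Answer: -311/5 ≈ -62.200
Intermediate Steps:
d = ⅖ (d = (⅕)*2 = ⅖ ≈ 0.40000)
s(o, V) = ⅖
-48*s(3, 1) - 43 = -48*⅖ - 43 = -96/5 - 43 = -311/5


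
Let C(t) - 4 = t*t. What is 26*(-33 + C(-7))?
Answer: 520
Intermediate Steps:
C(t) = 4 + t² (C(t) = 4 + t*t = 4 + t²)
26*(-33 + C(-7)) = 26*(-33 + (4 + (-7)²)) = 26*(-33 + (4 + 49)) = 26*(-33 + 53) = 26*20 = 520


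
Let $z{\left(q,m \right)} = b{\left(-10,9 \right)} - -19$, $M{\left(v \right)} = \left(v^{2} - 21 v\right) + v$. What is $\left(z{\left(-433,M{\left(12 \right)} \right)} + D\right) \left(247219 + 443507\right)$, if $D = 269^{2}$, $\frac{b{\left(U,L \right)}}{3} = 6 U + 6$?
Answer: $49882850268$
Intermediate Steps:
$M{\left(v \right)} = v^{2} - 20 v$
$b{\left(U,L \right)} = 18 + 18 U$ ($b{\left(U,L \right)} = 3 \left(6 U + 6\right) = 3 \left(6 + 6 U\right) = 18 + 18 U$)
$z{\left(q,m \right)} = -143$ ($z{\left(q,m \right)} = \left(18 + 18 \left(-10\right)\right) - -19 = \left(18 - 180\right) + 19 = -162 + 19 = -143$)
$D = 72361$
$\left(z{\left(-433,M{\left(12 \right)} \right)} + D\right) \left(247219 + 443507\right) = \left(-143 + 72361\right) \left(247219 + 443507\right) = 72218 \cdot 690726 = 49882850268$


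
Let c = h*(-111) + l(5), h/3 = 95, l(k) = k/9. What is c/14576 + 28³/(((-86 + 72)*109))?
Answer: -118364951/7149528 ≈ -16.556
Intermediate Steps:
l(k) = k/9 (l(k) = k*(⅑) = k/9)
h = 285 (h = 3*95 = 285)
c = -284710/9 (c = 285*(-111) + (⅑)*5 = -31635 + 5/9 = -284710/9 ≈ -31634.)
c/14576 + 28³/(((-86 + 72)*109)) = -284710/9/14576 + 28³/(((-86 + 72)*109)) = -284710/9*1/14576 + 21952/((-14*109)) = -142355/65592 + 21952/(-1526) = -142355/65592 + 21952*(-1/1526) = -142355/65592 - 1568/109 = -118364951/7149528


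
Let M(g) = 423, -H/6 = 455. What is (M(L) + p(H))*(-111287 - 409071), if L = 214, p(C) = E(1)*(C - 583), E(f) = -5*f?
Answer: -8839841704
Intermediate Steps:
H = -2730 (H = -6*455 = -2730)
p(C) = 2915 - 5*C (p(C) = (-5*1)*(C - 583) = -5*(-583 + C) = 2915 - 5*C)
(M(L) + p(H))*(-111287 - 409071) = (423 + (2915 - 5*(-2730)))*(-111287 - 409071) = (423 + (2915 + 13650))*(-520358) = (423 + 16565)*(-520358) = 16988*(-520358) = -8839841704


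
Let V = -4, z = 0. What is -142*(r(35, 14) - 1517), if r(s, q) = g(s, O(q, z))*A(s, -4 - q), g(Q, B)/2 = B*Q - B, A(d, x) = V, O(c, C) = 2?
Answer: 292662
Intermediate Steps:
A(d, x) = -4
g(Q, B) = -2*B + 2*B*Q (g(Q, B) = 2*(B*Q - B) = 2*(-B + B*Q) = -2*B + 2*B*Q)
r(s, q) = 16 - 16*s (r(s, q) = (2*2*(-1 + s))*(-4) = (-4 + 4*s)*(-4) = 16 - 16*s)
-142*(r(35, 14) - 1517) = -142*((16 - 16*35) - 1517) = -142*((16 - 560) - 1517) = -142*(-544 - 1517) = -142*(-2061) = 292662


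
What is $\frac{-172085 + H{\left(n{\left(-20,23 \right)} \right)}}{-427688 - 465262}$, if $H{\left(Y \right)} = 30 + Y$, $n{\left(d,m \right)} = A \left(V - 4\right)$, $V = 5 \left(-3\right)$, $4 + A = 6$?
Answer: $\frac{172093}{892950} \approx 0.19272$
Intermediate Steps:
$A = 2$ ($A = -4 + 6 = 2$)
$V = -15$
$n{\left(d,m \right)} = -38$ ($n{\left(d,m \right)} = 2 \left(-15 - 4\right) = 2 \left(-19\right) = -38$)
$\frac{-172085 + H{\left(n{\left(-20,23 \right)} \right)}}{-427688 - 465262} = \frac{-172085 + \left(30 - 38\right)}{-427688 - 465262} = \frac{-172085 - 8}{-892950} = \left(-172093\right) \left(- \frac{1}{892950}\right) = \frac{172093}{892950}$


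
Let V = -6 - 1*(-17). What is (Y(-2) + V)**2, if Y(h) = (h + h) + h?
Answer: 25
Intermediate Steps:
Y(h) = 3*h (Y(h) = 2*h + h = 3*h)
V = 11 (V = -6 + 17 = 11)
(Y(-2) + V)**2 = (3*(-2) + 11)**2 = (-6 + 11)**2 = 5**2 = 25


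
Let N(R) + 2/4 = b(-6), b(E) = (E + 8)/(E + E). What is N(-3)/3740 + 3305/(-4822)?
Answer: -4636468/6762855 ≈ -0.68558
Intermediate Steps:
b(E) = (8 + E)/(2*E) (b(E) = (8 + E)/((2*E)) = (8 + E)*(1/(2*E)) = (8 + E)/(2*E))
N(R) = -⅔ (N(R) = -½ + (½)*(8 - 6)/(-6) = -½ + (½)*(-⅙)*2 = -½ - ⅙ = -⅔)
N(-3)/3740 + 3305/(-4822) = -⅔/3740 + 3305/(-4822) = -⅔*1/3740 + 3305*(-1/4822) = -1/5610 - 3305/4822 = -4636468/6762855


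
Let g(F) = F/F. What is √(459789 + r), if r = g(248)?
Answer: √459790 ≈ 678.08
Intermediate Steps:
g(F) = 1
r = 1
√(459789 + r) = √(459789 + 1) = √459790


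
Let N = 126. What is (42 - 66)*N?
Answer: -3024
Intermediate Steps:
(42 - 66)*N = (42 - 66)*126 = -24*126 = -3024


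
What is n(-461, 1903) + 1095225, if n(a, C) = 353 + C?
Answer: 1097481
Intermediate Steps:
n(-461, 1903) + 1095225 = (353 + 1903) + 1095225 = 2256 + 1095225 = 1097481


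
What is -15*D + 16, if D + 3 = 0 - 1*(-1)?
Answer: 46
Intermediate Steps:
D = -2 (D = -3 + (0 - 1*(-1)) = -3 + (0 + 1) = -3 + 1 = -2)
-15*D + 16 = -15*(-2) + 16 = 30 + 16 = 46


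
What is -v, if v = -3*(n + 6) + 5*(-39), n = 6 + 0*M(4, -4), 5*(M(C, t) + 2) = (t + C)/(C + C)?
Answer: 231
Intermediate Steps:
M(C, t) = -2 + (C + t)/(10*C) (M(C, t) = -2 + ((t + C)/(C + C))/5 = -2 + ((C + t)/((2*C)))/5 = -2 + ((C + t)*(1/(2*C)))/5 = -2 + ((C + t)/(2*C))/5 = -2 + (C + t)/(10*C))
n = 6 (n = 6 + 0*((⅒)*(-4 - 19*4)/4) = 6 + 0*((⅒)*(¼)*(-4 - 76)) = 6 + 0*((⅒)*(¼)*(-80)) = 6 + 0*(-2) = 6 + 0 = 6)
v = -231 (v = -3*(6 + 6) + 5*(-39) = -3*12 - 195 = -36 - 195 = -231)
-v = -1*(-231) = 231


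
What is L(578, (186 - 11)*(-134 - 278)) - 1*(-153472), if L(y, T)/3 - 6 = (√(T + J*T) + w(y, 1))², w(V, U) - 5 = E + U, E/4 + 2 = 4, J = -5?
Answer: 1019278 + 1680*√721 ≈ 1.0644e+6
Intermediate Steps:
E = 8 (E = -8 + 4*4 = -8 + 16 = 8)
w(V, U) = 13 + U (w(V, U) = 5 + (8 + U) = 13 + U)
L(y, T) = 18 + 3*(14 + 2*√(-T))² (L(y, T) = 18 + 3*(√(T - 5*T) + (13 + 1))² = 18 + 3*(√(-4*T) + 14)² = 18 + 3*(2*√(-T) + 14)² = 18 + 3*(14 + 2*√(-T))²)
L(578, (186 - 11)*(-134 - 278)) - 1*(-153472) = (606 - 12*(186 - 11)*(-134 - 278) + 168*√(-(186 - 11)*(-134 - 278))) - 1*(-153472) = (606 - 2100*(-412) + 168*√(-175*(-412))) + 153472 = (606 - 12*(-72100) + 168*√(-1*(-72100))) + 153472 = (606 + 865200 + 168*√72100) + 153472 = (606 + 865200 + 168*(10*√721)) + 153472 = (606 + 865200 + 1680*√721) + 153472 = (865806 + 1680*√721) + 153472 = 1019278 + 1680*√721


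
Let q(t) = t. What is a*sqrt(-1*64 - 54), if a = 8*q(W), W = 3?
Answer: 24*I*sqrt(118) ≈ 260.71*I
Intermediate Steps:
a = 24 (a = 8*3 = 24)
a*sqrt(-1*64 - 54) = 24*sqrt(-1*64 - 54) = 24*sqrt(-64 - 54) = 24*sqrt(-118) = 24*(I*sqrt(118)) = 24*I*sqrt(118)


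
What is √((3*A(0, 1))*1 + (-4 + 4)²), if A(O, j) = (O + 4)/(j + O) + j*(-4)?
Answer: 0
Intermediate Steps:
A(O, j) = -4*j + (4 + O)/(O + j) (A(O, j) = (4 + O)/(O + j) - 4*j = -4*j + (4 + O)/(O + j))
√((3*A(0, 1))*1 + (-4 + 4)²) = √((3*((4 + 0 - 4*1² - 4*0*1)/(0 + 1)))*1 + (-4 + 4)²) = √((3*((4 + 0 - 4*1 + 0)/1))*1 + 0²) = √((3*(1*(4 + 0 - 4 + 0)))*1 + 0) = √((3*(1*0))*1 + 0) = √((3*0)*1 + 0) = √(0*1 + 0) = √(0 + 0) = √0 = 0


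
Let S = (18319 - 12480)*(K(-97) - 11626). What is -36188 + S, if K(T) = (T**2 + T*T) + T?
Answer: 41391517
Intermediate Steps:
K(T) = T + 2*T**2 (K(T) = (T**2 + T**2) + T = 2*T**2 + T = T + 2*T**2)
S = 41427705 (S = (18319 - 12480)*(-97*(1 + 2*(-97)) - 11626) = 5839*(-97*(1 - 194) - 11626) = 5839*(-97*(-193) - 11626) = 5839*(18721 - 11626) = 5839*7095 = 41427705)
-36188 + S = -36188 + 41427705 = 41391517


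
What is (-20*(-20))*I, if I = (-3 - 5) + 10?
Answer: 800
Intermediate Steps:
I = 2 (I = -8 + 10 = 2)
(-20*(-20))*I = -20*(-20)*2 = 400*2 = 800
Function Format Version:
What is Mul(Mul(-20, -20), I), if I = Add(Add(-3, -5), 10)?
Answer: 800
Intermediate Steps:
I = 2 (I = Add(-8, 10) = 2)
Mul(Mul(-20, -20), I) = Mul(Mul(-20, -20), 2) = Mul(400, 2) = 800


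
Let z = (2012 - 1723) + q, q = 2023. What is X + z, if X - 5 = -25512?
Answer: -23195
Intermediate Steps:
X = -25507 (X = 5 - 25512 = -25507)
z = 2312 (z = (2012 - 1723) + 2023 = 289 + 2023 = 2312)
X + z = -25507 + 2312 = -23195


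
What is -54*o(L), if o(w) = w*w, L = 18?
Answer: -17496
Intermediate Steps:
o(w) = w**2
-54*o(L) = -54*18**2 = -54*324 = -17496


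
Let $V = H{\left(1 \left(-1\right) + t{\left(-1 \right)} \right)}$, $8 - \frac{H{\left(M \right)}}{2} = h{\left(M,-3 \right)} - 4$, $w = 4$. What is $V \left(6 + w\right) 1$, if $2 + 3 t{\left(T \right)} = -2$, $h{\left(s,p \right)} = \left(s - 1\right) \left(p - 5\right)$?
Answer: $- \frac{880}{3} \approx -293.33$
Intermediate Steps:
$h{\left(s,p \right)} = \left(-1 + s\right) \left(-5 + p\right)$
$t{\left(T \right)} = - \frac{4}{3}$ ($t{\left(T \right)} = - \frac{2}{3} + \frac{1}{3} \left(-2\right) = - \frac{2}{3} - \frac{2}{3} = - \frac{4}{3}$)
$H{\left(M \right)} = 8 + 16 M$ ($H{\left(M \right)} = 16 - 2 \left(\left(5 - -3 - 5 M - 3 M\right) - 4\right) = 16 - 2 \left(\left(5 + 3 - 5 M - 3 M\right) - 4\right) = 16 - 2 \left(\left(8 - 8 M\right) - 4\right) = 16 - 2 \left(4 - 8 M\right) = 16 + \left(-8 + 16 M\right) = 8 + 16 M$)
$V = - \frac{88}{3}$ ($V = 8 + 16 \left(1 \left(-1\right) - \frac{4}{3}\right) = 8 + 16 \left(-1 - \frac{4}{3}\right) = 8 + 16 \left(- \frac{7}{3}\right) = 8 - \frac{112}{3} = - \frac{88}{3} \approx -29.333$)
$V \left(6 + w\right) 1 = - \frac{88 \left(6 + 4\right)}{3} \cdot 1 = \left(- \frac{88}{3}\right) 10 \cdot 1 = \left(- \frac{880}{3}\right) 1 = - \frac{880}{3}$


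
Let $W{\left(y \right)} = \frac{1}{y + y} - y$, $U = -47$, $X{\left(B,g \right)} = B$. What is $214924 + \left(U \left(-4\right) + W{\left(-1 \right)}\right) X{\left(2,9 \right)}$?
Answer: $215301$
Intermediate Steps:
$W{\left(y \right)} = \frac{1}{2 y} - y$
$214924 + \left(U \left(-4\right) + W{\left(-1 \right)}\right) X{\left(2,9 \right)} = 214924 + \left(\left(-47\right) \left(-4\right) + \left(\frac{1}{2 \left(-1\right)} - -1\right)\right) 2 = 214924 + \left(188 + \left(\frac{1}{2} \left(-1\right) + 1\right)\right) 2 = 214924 + \left(188 + \left(- \frac{1}{2} + 1\right)\right) 2 = 214924 + \left(188 + \frac{1}{2}\right) 2 = 214924 + \frac{377}{2} \cdot 2 = 214924 + 377 = 215301$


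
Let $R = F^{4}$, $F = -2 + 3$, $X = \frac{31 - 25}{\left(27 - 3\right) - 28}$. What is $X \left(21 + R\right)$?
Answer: $-33$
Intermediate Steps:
$X = - \frac{3}{2}$ ($X = \frac{6}{24 - 28} = \frac{6}{-4} = 6 \left(- \frac{1}{4}\right) = - \frac{3}{2} \approx -1.5$)
$F = 1$
$R = 1$ ($R = 1^{4} = 1$)
$X \left(21 + R\right) = - \frac{3 \left(21 + 1\right)}{2} = \left(- \frac{3}{2}\right) 22 = -33$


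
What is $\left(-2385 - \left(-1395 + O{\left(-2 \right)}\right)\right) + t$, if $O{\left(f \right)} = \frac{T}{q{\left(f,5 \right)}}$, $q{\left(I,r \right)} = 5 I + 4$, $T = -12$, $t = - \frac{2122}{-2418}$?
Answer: $- \frac{1198267}{1209} \approx -991.12$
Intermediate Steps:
$t = \frac{1061}{1209}$ ($t = \left(-2122\right) \left(- \frac{1}{2418}\right) = \frac{1061}{1209} \approx 0.87758$)
$q{\left(I,r \right)} = 4 + 5 I$
$O{\left(f \right)} = - \frac{12}{4 + 5 f}$
$\left(-2385 - \left(-1395 + O{\left(-2 \right)}\right)\right) + t = \left(-2385 + \left(1395 - - \frac{12}{4 + 5 \left(-2\right)}\right)\right) + \frac{1061}{1209} = \left(-2385 + \left(1395 - - \frac{12}{4 - 10}\right)\right) + \frac{1061}{1209} = \left(-2385 + \left(1395 - - \frac{12}{-6}\right)\right) + \frac{1061}{1209} = \left(-2385 + \left(1395 - \left(-12\right) \left(- \frac{1}{6}\right)\right)\right) + \frac{1061}{1209} = \left(-2385 + \left(1395 - 2\right)\right) + \frac{1061}{1209} = \left(-2385 + 1393\right) + \frac{1061}{1209} = -992 + \frac{1061}{1209} = - \frac{1198267}{1209}$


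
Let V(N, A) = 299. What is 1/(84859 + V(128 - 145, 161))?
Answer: 1/85158 ≈ 1.1743e-5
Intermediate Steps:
1/(84859 + V(128 - 145, 161)) = 1/(84859 + 299) = 1/85158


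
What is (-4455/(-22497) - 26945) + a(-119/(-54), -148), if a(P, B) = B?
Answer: -203168922/7499 ≈ -27093.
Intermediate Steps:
(-4455/(-22497) - 26945) + a(-119/(-54), -148) = (-4455/(-22497) - 26945) - 148 = (-4455*(-1/22497) - 26945) - 148 = (1485/7499 - 26945) - 148 = -202059070/7499 - 148 = -203168922/7499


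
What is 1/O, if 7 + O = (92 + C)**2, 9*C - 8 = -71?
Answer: 1/7218 ≈ 0.00013854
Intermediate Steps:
C = -7 (C = 8/9 + (1/9)*(-71) = 8/9 - 71/9 = -7)
O = 7218 (O = -7 + (92 - 7)**2 = -7 + 85**2 = -7 + 7225 = 7218)
1/O = 1/7218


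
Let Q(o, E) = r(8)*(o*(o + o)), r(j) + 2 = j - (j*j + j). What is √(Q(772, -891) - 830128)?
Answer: 4*I*√4968751 ≈ 8916.3*I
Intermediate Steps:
r(j) = -2 - j² (r(j) = -2 + (j - (j*j + j)) = -2 + (j - (j² + j)) = -2 + (j - (j + j²)) = -2 + (j + (-j - j²)) = -2 - j²)
Q(o, E) = -132*o² (Q(o, E) = (-2 - 1*8²)*(o*(o + o)) = (-2 - 1*64)*(o*(2*o)) = (-2 - 64)*(2*o²) = -132*o²)
√(Q(772, -891) - 830128) = √(-132*772² - 830128) = √(-132*595984 - 830128) = √(-78669888 - 830128) = √(-79500016) = 4*I*√4968751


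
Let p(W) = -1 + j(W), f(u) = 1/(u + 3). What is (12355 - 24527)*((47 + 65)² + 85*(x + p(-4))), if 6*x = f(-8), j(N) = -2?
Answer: -448641662/3 ≈ -1.4955e+8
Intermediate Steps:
f(u) = 1/(3 + u)
p(W) = -3 (p(W) = -1 - 2 = -3)
x = -1/30 (x = 1/(6*(3 - 8)) = (⅙)/(-5) = (⅙)*(-⅕) = -1/30 ≈ -0.033333)
(12355 - 24527)*((47 + 65)² + 85*(x + p(-4))) = (12355 - 24527)*((47 + 65)² + 85*(-1/30 - 3)) = -12172*(112² + 85*(-91/30)) = -12172*(12544 - 1547/6) = -12172*73717/6 = -448641662/3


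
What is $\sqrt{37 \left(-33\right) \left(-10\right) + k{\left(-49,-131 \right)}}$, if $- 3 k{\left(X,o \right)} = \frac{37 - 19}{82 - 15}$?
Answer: $\frac{12 \sqrt{380627}}{67} \approx 110.5$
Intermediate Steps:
$k{\left(X,o \right)} = - \frac{6}{67}$ ($k{\left(X,o \right)} = - \frac{\left(37 - 19\right) \frac{1}{82 - 15}}{3} = - \frac{18 \cdot \frac{1}{67}}{3} = \left(- \frac{1}{3}\right) \frac{18}{67} = - \frac{6}{67}$)
$\sqrt{37 \left(-33\right) \left(-10\right) + k{\left(-49,-131 \right)}} = \sqrt{37 \left(-33\right) \left(-10\right) - \frac{6}{67}} = \sqrt{\left(-1221\right) \left(-10\right) - \frac{6}{67}} = \sqrt{12210 - \frac{6}{67}} = \sqrt{\frac{818064}{67}} = \frac{12 \sqrt{380627}}{67}$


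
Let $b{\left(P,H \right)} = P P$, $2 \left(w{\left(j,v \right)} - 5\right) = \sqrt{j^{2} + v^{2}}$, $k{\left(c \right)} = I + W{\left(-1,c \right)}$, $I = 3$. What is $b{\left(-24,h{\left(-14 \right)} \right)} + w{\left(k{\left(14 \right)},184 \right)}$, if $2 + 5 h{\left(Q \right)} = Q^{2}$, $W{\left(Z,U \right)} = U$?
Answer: $581 + \frac{\sqrt{34145}}{2} \approx 673.39$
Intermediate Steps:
$k{\left(c \right)} = 3 + c$
$w{\left(j,v \right)} = 5 + \frac{\sqrt{j^{2} + v^{2}}}{2}$
$h{\left(Q \right)} = - \frac{2}{5} + \frac{Q^{2}}{5}$
$b{\left(P,H \right)} = P^{2}$
$b{\left(-24,h{\left(-14 \right)} \right)} + w{\left(k{\left(14 \right)},184 \right)} = \left(-24\right)^{2} + \left(5 + \frac{\sqrt{\left(3 + 14\right)^{2} + 184^{2}}}{2}\right) = 576 + \left(5 + \frac{\sqrt{17^{2} + 33856}}{2}\right) = 576 + \left(5 + \frac{\sqrt{289 + 33856}}{2}\right) = 576 + \left(5 + \frac{\sqrt{34145}}{2}\right) = 581 + \frac{\sqrt{34145}}{2}$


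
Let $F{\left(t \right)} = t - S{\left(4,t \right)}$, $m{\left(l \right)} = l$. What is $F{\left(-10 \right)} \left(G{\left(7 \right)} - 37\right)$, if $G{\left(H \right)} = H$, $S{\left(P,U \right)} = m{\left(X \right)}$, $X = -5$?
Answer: $150$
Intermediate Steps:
$S{\left(P,U \right)} = -5$
$F{\left(t \right)} = 5 + t$ ($F{\left(t \right)} = t - -5 = t + 5 = 5 + t$)
$F{\left(-10 \right)} \left(G{\left(7 \right)} - 37\right) = \left(5 - 10\right) \left(7 - 37\right) = \left(-5\right) \left(-30\right) = 150$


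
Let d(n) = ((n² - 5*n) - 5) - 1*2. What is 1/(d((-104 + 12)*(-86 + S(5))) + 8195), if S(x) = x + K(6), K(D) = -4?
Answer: 1/61121488 ≈ 1.6361e-8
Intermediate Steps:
S(x) = -4 + x (S(x) = x - 4 = -4 + x)
d(n) = -7 + n² - 5*n (d(n) = (-5 + n² - 5*n) - 2 = -7 + n² - 5*n)
1/(d((-104 + 12)*(-86 + S(5))) + 8195) = 1/((-7 + ((-104 + 12)*(-86 + (-4 + 5)))² - 5*(-104 + 12)*(-86 + (-4 + 5))) + 8195) = 1/((-7 + (-92*(-86 + 1))² - (-460)*(-86 + 1)) + 8195) = 1/((-7 + (-92*(-85))² - (-460)*(-85)) + 8195) = 1/((-7 + 7820² - 5*7820) + 8195) = 1/((-7 + 61152400 - 39100) + 8195) = 1/(61113293 + 8195) = 1/61121488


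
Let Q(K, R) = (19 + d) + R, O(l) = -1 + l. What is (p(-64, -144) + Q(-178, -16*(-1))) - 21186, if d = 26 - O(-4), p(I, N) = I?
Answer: -21184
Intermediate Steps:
d = 31 (d = 26 - (-1 - 4) = 26 - 1*(-5) = 26 + 5 = 31)
Q(K, R) = 50 + R (Q(K, R) = (19 + 31) + R = 50 + R)
(p(-64, -144) + Q(-178, -16*(-1))) - 21186 = (-64 + (50 - 16*(-1))) - 21186 = (-64 + (50 + 16)) - 21186 = (-64 + 66) - 21186 = 2 - 21186 = -21184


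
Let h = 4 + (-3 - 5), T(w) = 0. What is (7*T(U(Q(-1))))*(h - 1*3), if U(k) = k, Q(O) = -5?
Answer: 0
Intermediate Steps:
h = -4 (h = 4 - 8 = -4)
(7*T(U(Q(-1))))*(h - 1*3) = (7*0)*(-4 - 1*3) = 0*(-4 - 3) = 0*(-7) = 0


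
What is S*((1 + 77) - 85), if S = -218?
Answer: 1526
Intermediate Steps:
S*((1 + 77) - 85) = -218*((1 + 77) - 85) = -218*(78 - 85) = -218*(-7) = 1526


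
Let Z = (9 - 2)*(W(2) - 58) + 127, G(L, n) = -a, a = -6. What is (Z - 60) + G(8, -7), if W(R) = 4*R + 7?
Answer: -228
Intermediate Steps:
G(L, n) = 6 (G(L, n) = -1*(-6) = 6)
W(R) = 7 + 4*R
Z = -174 (Z = (9 - 2)*((7 + 4*2) - 58) + 127 = 7*((7 + 8) - 58) + 127 = 7*(15 - 58) + 127 = 7*(-43) + 127 = -301 + 127 = -174)
(Z - 60) + G(8, -7) = (-174 - 60) + 6 = -234 + 6 = -228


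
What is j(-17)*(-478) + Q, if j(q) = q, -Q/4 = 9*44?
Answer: 6542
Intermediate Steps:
Q = -1584 (Q = -36*44 = -4*396 = -1584)
j(-17)*(-478) + Q = -17*(-478) - 1584 = 8126 - 1584 = 6542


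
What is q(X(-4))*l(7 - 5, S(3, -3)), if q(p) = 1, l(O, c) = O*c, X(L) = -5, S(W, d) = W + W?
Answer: 12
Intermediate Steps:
S(W, d) = 2*W
q(X(-4))*l(7 - 5, S(3, -3)) = 1*((7 - 5)*(2*3)) = 1*(2*6) = 1*12 = 12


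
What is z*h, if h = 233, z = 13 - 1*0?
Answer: 3029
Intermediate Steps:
z = 13 (z = 13 + 0 = 13)
z*h = 13*233 = 3029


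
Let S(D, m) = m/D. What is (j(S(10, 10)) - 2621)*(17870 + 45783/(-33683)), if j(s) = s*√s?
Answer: -1576897898740/33683 ≈ -4.6816e+7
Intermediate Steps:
j(s) = s^(3/2)
(j(S(10, 10)) - 2621)*(17870 + 45783/(-33683)) = ((10/10)^(3/2) - 2621)*(17870 + 45783/(-33683)) = ((10*(⅒))^(3/2) - 2621)*(17870 + 45783*(-1/33683)) = (1^(3/2) - 2621)*(17870 - 45783/33683) = (1 - 2621)*(601869427/33683) = -2620*601869427/33683 = -1576897898740/33683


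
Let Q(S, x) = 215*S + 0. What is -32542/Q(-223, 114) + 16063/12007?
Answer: 1160872329/575675615 ≈ 2.0165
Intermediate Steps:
Q(S, x) = 215*S
-32542/Q(-223, 114) + 16063/12007 = -32542/(215*(-223)) + 16063/12007 = -32542/(-47945) + 16063*(1/12007) = -32542*(-1/47945) + 16063/12007 = 32542/47945 + 16063/12007 = 1160872329/575675615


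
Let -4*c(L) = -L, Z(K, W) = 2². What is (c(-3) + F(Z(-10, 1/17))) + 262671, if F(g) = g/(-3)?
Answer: 3152027/12 ≈ 2.6267e+5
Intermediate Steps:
Z(K, W) = 4
c(L) = L/4 (c(L) = -(-1)*L/4 = L/4)
F(g) = -g/3
(c(-3) + F(Z(-10, 1/17))) + 262671 = ((¼)*(-3) - ⅓*4) + 262671 = (-¾ - 4/3) + 262671 = -25/12 + 262671 = 3152027/12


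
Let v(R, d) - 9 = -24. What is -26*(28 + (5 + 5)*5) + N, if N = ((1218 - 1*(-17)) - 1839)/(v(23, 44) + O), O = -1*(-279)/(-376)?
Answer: -11776628/5919 ≈ -1989.6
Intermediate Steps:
v(R, d) = -15 (v(R, d) = 9 - 24 = -15)
O = -279/376 (O = 279*(-1/376) = -279/376 ≈ -0.74202)
N = 227104/5919 (N = ((1218 - 1*(-17)) - 1839)/(-15 - 279/376) = ((1218 + 17) - 1839)/(-5919/376) = (1235 - 1839)*(-376/5919) = -604*(-376/5919) = 227104/5919 ≈ 38.369)
-26*(28 + (5 + 5)*5) + N = -26*(28 + (5 + 5)*5) + 227104/5919 = -26*(28 + 10*5) + 227104/5919 = -26*(28 + 50) + 227104/5919 = -26*78 + 227104/5919 = -2028 + 227104/5919 = -11776628/5919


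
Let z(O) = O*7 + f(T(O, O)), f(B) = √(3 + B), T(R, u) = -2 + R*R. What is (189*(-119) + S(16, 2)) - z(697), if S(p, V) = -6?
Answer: -27376 - √485810 ≈ -28073.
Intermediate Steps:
T(R, u) = -2 + R²
z(O) = √(1 + O²) + 7*O (z(O) = O*7 + √(3 + (-2 + O²)) = 7*O + √(1 + O²) = √(1 + O²) + 7*O)
(189*(-119) + S(16, 2)) - z(697) = (189*(-119) - 6) - (√(1 + 697²) + 7*697) = (-22491 - 6) - (√(1 + 485809) + 4879) = -22497 - (√485810 + 4879) = -22497 - (4879 + √485810) = -22497 + (-4879 - √485810) = -27376 - √485810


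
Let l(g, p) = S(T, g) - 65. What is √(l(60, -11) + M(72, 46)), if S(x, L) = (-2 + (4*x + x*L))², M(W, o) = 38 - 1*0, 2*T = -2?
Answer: 3*√481 ≈ 65.795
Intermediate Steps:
T = -1 (T = (½)*(-2) = -1)
M(W, o) = 38 (M(W, o) = 38 + 0 = 38)
S(x, L) = (-2 + 4*x + L*x)² (S(x, L) = (-2 + (4*x + L*x))² = (-2 + 4*x + L*x)²)
l(g, p) = -65 + (-6 - g)² (l(g, p) = (-2 + 4*(-1) + g*(-1))² - 65 = (-2 - 4 - g)² - 65 = (-6 - g)² - 65 = -65 + (-6 - g)²)
√(l(60, -11) + M(72, 46)) = √((-65 + (6 + 60)²) + 38) = √((-65 + 66²) + 38) = √((-65 + 4356) + 38) = √(4291 + 38) = √4329 = 3*√481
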